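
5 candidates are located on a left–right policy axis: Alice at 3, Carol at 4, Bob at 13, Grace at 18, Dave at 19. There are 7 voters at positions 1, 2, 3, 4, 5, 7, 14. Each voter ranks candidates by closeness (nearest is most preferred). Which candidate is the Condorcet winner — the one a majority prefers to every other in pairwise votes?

With single-peaked preferences on a line, the Condorcet winner is the candidate closest to the median voter.
The median voter (position 4) is closest to Carol at 4.
Check: Carol vs Alice — voters closer to Carol: 4 of 7.

Carol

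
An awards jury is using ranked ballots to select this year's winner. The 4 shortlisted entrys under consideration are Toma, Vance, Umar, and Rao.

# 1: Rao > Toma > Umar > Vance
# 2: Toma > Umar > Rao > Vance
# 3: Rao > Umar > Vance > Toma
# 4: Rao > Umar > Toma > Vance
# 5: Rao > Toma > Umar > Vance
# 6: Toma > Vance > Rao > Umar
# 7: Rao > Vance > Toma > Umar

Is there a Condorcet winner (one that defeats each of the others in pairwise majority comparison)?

Head-to-head results (7 voters total):
Toma vs Vance: Toma wins 5–2.
Toma vs Umar: Toma wins 5–2.
Toma vs Rao: Rao wins 5–2.
Vance vs Umar: Umar wins 5–2.
Vance vs Rao: Rao wins 6–1.
Umar vs Rao: Rao wins 6–1.
Rao beats each rival — Toma (5–2), Vance (6–1), Umar (6–1) — so Rao is the Condorcet winner.

Yes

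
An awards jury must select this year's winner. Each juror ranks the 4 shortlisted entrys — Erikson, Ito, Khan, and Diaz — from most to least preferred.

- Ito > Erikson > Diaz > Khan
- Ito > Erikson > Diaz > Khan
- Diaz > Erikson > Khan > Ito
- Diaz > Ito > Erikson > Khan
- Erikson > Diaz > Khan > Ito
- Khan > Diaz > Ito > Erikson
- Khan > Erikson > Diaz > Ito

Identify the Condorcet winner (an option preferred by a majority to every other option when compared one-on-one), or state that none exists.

There is no Condorcet winner

Head-to-head results (7 voters total):
Erikson vs Ito: Ito wins 4–3.
Erikson vs Khan: Erikson wins 5–2.
Erikson vs Diaz: Erikson wins 4–3.
Ito vs Khan: Khan wins 4–3.
Ito vs Diaz: Diaz wins 5–2.
Khan vs Diaz: Diaz wins 5–2.
No candidate beats all others: Erikson beats Khan beats Ito beats Erikson, a majority cycle.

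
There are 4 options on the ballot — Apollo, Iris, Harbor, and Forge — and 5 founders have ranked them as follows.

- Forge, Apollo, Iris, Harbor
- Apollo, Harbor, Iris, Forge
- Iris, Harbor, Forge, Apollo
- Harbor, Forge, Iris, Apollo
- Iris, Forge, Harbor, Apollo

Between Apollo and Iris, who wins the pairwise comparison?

Iris

Ballots ranking Apollo above Iris: 2.
Ballots ranking Iris above Apollo: 3.
Iris wins the head-to-head, 3–2.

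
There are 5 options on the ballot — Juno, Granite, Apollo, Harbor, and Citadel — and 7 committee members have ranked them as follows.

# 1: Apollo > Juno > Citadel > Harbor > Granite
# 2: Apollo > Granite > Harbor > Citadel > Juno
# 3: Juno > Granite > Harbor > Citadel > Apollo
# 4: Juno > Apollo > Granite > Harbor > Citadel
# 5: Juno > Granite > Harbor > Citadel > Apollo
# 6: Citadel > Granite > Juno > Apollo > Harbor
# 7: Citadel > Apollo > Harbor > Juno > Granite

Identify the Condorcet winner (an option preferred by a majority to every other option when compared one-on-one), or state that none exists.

Juno

Head-to-head results (7 voters total):
Juno vs Granite: Juno wins 5–2.
Juno vs Apollo: Juno wins 4–3.
Juno vs Harbor: Juno wins 5–2.
Juno vs Citadel: Juno wins 4–3.
Granite vs Apollo: Apollo wins 4–3.
Granite vs Harbor: Granite wins 5–2.
Granite vs Citadel: Granite wins 4–3.
Apollo vs Harbor: Apollo wins 5–2.
Apollo vs Citadel: Citadel wins 4–3.
Harbor vs Citadel: Harbor wins 4–3.
Juno beats each rival — Granite (5–2), Apollo (4–3), Harbor (5–2), Citadel (4–3) — so Juno is the Condorcet winner.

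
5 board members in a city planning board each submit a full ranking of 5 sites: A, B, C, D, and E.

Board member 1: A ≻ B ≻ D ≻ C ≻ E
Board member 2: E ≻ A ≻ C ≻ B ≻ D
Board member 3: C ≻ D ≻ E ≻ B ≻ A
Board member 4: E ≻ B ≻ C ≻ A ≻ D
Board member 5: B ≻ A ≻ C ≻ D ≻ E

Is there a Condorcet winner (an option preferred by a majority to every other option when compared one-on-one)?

Head-to-head results (5 voters total):
A vs B: B wins 3–2.
A vs C: A wins 3–2.
A vs D: A wins 4–1.
A vs E: E wins 3–2.
B vs C: B wins 3–2.
B vs D: B wins 4–1.
B vs E: E wins 3–2.
C vs D: C wins 4–1.
C vs E: C wins 3–2.
D vs E: D wins 3–2.
No candidate beats all others: A beats C beats E beats A, a majority cycle.

No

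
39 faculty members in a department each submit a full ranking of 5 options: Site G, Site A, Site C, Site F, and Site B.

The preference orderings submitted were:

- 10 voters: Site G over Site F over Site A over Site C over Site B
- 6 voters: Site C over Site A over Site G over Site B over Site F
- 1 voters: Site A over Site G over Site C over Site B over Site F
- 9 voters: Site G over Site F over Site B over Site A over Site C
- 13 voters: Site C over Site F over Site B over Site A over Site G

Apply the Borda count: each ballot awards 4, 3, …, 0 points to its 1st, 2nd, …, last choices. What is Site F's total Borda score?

96

Borda scores:
  Site G: 10·4 + 6·2 + 3 + 9·4 + 13·0 = 91
  Site A: 10·2 + 6·3 + 4 + 9·1 + 13·1 = 64
  Site C: 10·1 + 6·4 + 2 + 9·0 + 13·4 = 88
  Site F: 10·3 + 6·0 + 0 + 9·3 + 13·3 = 96
  Site B: 10·0 + 6·1 + 1 + 9·2 + 13·2 = 51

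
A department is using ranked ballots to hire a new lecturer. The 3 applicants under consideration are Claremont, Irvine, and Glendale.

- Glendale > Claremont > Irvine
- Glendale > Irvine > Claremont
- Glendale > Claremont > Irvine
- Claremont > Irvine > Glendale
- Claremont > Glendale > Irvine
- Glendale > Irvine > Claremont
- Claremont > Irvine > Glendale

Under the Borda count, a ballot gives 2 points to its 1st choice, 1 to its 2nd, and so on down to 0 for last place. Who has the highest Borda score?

Borda scores:
  Claremont: 1 + 0 + 1 + 2 + 2 + 0 + 2 = 8
  Irvine: 0 + 1 + 0 + 1 + 0 + 1 + 1 = 4
  Glendale: 2 + 2 + 2 + 0 + 1 + 2 + 0 = 9
Glendale has the highest total.

Glendale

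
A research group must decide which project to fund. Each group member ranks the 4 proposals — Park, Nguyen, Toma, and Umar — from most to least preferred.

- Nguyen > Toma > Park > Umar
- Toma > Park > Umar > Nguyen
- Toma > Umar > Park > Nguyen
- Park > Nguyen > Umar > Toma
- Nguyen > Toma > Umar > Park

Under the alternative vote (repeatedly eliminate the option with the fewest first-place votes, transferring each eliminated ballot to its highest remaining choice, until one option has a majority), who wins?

Round 1: Nguyen 2, Toma 2, Park 1, Umar 0. Umar has the fewest and is eliminated.
Round 2: Nguyen 2, Toma 2, Park 1. Park has the fewest and is eliminated.
Round 3: Nguyen 3, Toma 2. Nguyen has a majority.

Nguyen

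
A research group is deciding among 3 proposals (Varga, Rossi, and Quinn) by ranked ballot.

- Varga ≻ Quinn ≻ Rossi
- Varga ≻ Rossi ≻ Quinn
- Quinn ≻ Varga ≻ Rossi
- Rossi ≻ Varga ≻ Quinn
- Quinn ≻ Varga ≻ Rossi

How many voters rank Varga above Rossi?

4

Ballots ranking Varga above Rossi: 4.
Ballots ranking Rossi above Varga: 1.
So 4 of 5 voters prefer Varga to Rossi.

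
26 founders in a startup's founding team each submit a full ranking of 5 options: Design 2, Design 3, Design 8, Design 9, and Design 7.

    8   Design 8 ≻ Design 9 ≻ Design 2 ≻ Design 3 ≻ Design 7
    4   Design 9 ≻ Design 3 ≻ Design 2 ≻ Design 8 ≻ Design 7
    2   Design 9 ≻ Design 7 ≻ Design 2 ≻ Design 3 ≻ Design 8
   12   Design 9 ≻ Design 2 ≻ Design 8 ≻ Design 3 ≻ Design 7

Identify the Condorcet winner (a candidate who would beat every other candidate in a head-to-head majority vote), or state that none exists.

Design 9

Head-to-head results (26 voters total):
Design 2 vs Design 3: Design 2 wins 22–4.
Design 2 vs Design 8: Design 2 wins 18–8.
Design 2 vs Design 9: Design 9 wins 26–0.
Design 2 vs Design 7: Design 2 wins 24–2.
Design 3 vs Design 8: Design 8 wins 20–6.
Design 3 vs Design 9: Design 9 wins 26–0.
Design 3 vs Design 7: Design 3 wins 24–2.
Design 8 vs Design 9: Design 9 wins 18–8.
Design 8 vs Design 7: Design 8 wins 24–2.
Design 9 vs Design 7: Design 9 wins 26–0.
Design 9 beats each rival — Design 2 (26–0), Design 3 (26–0), Design 8 (18–8), Design 7 (26–0) — so Design 9 is the Condorcet winner.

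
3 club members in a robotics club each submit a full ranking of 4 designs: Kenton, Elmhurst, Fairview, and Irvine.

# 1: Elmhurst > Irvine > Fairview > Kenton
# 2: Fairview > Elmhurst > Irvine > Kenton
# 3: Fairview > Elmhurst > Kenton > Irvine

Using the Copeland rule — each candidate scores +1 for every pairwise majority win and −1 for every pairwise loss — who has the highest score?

Pairwise results:
  Kenton vs Elmhurst: Elmhurst wins 3–0.
  Kenton vs Fairview: Fairview wins 3–0.
  Kenton vs Irvine: Irvine wins 2–1.
  Elmhurst vs Fairview: Fairview wins 2–1.
  Elmhurst vs Irvine: Elmhurst wins 3–0.
  Fairview vs Irvine: Fairview wins 2–1.
Copeland scores (wins − losses):
  Kenton: 0 − 3 = -3
  Elmhurst: 2 − 1 = 1
  Fairview: 3 − 0 = 3
  Irvine: 1 − 2 = -1
Fairview has the best Copeland score.

Fairview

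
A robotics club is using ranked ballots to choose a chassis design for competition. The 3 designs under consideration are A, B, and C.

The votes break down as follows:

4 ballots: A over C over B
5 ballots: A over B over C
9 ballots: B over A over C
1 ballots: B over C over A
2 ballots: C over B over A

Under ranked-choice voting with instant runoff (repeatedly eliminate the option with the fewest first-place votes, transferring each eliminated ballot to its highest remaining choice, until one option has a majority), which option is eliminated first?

Round 1: B 10, A 9, C 2. C has the fewest and is eliminated.
Round 2: B 12, A 9. B has a majority.

C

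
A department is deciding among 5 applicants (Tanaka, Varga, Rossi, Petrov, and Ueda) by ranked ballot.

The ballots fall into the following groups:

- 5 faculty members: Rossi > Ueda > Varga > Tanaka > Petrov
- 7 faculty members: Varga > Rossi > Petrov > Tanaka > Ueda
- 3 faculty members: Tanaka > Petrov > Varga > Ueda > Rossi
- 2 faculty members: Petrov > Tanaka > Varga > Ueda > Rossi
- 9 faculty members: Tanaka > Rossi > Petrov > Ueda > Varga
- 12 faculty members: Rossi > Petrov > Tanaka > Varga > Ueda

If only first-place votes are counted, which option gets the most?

Rossi

First-place vote totals:
  Tanaka: 12
  Varga: 7
  Rossi: 17
  Petrov: 2
  Ueda: 0
Rossi has the most first-place votes.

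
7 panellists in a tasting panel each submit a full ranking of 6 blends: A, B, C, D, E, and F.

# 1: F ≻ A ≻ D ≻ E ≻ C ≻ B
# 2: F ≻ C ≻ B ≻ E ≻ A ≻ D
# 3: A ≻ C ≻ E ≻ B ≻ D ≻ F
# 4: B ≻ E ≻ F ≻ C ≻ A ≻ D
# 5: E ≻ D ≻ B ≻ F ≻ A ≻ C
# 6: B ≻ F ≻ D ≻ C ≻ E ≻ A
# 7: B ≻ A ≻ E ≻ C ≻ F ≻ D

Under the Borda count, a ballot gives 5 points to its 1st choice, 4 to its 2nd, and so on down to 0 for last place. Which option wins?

Borda scores:
  A: 4 + 1 + 5 + 1 + 1 + 0 + 4 = 16
  B: 0 + 3 + 2 + 5 + 3 + 5 + 5 = 23
  C: 1 + 4 + 4 + 2 + 0 + 2 + 2 = 15
  D: 3 + 0 + 1 + 0 + 4 + 3 + 0 = 11
  E: 2 + 2 + 3 + 4 + 5 + 1 + 3 = 20
  F: 5 + 5 + 0 + 3 + 2 + 4 + 1 = 20
B has the highest total.

B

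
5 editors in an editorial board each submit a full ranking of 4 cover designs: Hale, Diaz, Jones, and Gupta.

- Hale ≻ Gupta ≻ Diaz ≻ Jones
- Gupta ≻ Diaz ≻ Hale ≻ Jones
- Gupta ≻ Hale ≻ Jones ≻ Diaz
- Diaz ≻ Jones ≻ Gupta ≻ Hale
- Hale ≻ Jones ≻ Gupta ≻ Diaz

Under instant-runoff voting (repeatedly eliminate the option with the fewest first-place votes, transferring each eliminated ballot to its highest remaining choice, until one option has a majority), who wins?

Gupta

Round 1: Hale 2, Gupta 2, Diaz 1, Jones 0. Jones has the fewest and is eliminated.
Round 2: Hale 2, Gupta 2, Diaz 1. Diaz has the fewest and is eliminated.
Round 3: Gupta 3, Hale 2. Gupta has a majority.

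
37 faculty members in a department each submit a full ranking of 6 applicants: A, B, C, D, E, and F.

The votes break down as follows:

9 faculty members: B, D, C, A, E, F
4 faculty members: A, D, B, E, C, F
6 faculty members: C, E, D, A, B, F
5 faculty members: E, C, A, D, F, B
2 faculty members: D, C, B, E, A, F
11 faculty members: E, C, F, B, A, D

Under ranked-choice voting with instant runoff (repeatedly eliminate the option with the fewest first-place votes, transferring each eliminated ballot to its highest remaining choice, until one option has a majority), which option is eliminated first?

F

Round 1: E 16, B 9, C 6, A 4, D 2, F 0. F has the fewest and is eliminated.
Round 2: E 16, B 9, C 6, A 4, D 2. D has the fewest and is eliminated.
Round 3: E 16, B 9, C 8, A 4. A has the fewest and is eliminated.
Round 4: E 16, B 13, C 8. C has the fewest and is eliminated.
Round 5: E 22, B 15. E has a majority.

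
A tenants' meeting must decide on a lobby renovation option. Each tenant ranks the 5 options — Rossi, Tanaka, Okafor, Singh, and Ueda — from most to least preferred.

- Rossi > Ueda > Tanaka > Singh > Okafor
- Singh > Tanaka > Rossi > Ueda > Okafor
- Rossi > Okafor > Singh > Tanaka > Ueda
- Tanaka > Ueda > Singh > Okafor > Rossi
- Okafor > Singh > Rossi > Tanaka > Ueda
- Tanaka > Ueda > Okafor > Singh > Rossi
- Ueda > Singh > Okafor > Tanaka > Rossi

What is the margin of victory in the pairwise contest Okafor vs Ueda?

Ballots ranking Okafor above Ueda: 2.
Ballots ranking Ueda above Okafor: 5.
Ueda wins 5–2, a margin of 3.

3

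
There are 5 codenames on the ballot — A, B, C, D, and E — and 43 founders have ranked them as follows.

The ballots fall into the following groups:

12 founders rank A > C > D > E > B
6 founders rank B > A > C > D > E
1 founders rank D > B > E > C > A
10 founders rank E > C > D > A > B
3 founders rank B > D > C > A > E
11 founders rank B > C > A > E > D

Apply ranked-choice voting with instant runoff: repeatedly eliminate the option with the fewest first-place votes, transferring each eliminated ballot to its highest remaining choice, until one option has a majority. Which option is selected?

A

Round 1: B 20, A 12, E 10, D 1, C 0. C has the fewest and is eliminated.
Round 2: B 20, A 12, E 10, D 1. D has the fewest and is eliminated.
Round 3: B 21, A 12, E 10. E has the fewest and is eliminated.
Round 4: A 22, B 21. A has a majority.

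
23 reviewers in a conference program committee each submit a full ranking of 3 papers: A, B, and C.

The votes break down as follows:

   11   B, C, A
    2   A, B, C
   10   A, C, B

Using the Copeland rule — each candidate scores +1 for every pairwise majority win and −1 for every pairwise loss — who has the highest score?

Pairwise results:
  A vs B: A wins 12–11.
  A vs C: A wins 12–11.
  B vs C: B wins 13–10.
Copeland scores (wins − losses):
  A: 2 − 0 = 2
  B: 1 − 1 = 0
  C: 0 − 2 = -2
A has the best Copeland score.

A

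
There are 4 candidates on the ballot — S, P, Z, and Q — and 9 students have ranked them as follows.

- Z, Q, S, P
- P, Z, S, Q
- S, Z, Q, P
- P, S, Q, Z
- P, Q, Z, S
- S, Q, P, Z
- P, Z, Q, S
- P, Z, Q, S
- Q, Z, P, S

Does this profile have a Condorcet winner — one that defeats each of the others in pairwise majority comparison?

Head-to-head results (9 voters total):
S vs P: P wins 6–3.
S vs Z: Z wins 6–3.
S vs Q: Q wins 5–4.
P vs Z: P wins 6–3.
P vs Q: P wins 5–4.
Z vs Q: Z wins 5–4.
P beats each rival — S (6–3), Z (6–3), Q (5–4) — so P is the Condorcet winner.

Yes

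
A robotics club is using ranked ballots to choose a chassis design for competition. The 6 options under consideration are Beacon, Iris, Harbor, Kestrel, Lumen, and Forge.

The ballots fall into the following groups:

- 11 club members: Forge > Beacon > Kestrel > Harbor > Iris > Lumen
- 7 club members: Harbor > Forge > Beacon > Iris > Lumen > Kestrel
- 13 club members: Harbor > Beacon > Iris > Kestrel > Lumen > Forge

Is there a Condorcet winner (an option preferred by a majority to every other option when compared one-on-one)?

Yes

Head-to-head results (31 voters total):
Beacon vs Iris: Beacon wins 31–0.
Beacon vs Harbor: Harbor wins 20–11.
Beacon vs Kestrel: Beacon wins 31–0.
Beacon vs Lumen: Beacon wins 31–0.
Beacon vs Forge: Forge wins 18–13.
Iris vs Harbor: Harbor wins 31–0.
Iris vs Kestrel: Iris wins 20–11.
Iris vs Lumen: Iris wins 31–0.
Iris vs Forge: Forge wins 18–13.
Harbor vs Kestrel: Harbor wins 20–11.
Harbor vs Lumen: Harbor wins 31–0.
Harbor vs Forge: Harbor wins 20–11.
Kestrel vs Lumen: Kestrel wins 24–7.
Kestrel vs Forge: Forge wins 18–13.
Lumen vs Forge: Forge wins 18–13.
Harbor beats each rival — Beacon (20–11), Iris (31–0), Kestrel (20–11), Lumen (31–0), Forge (20–11) — so Harbor is the Condorcet winner.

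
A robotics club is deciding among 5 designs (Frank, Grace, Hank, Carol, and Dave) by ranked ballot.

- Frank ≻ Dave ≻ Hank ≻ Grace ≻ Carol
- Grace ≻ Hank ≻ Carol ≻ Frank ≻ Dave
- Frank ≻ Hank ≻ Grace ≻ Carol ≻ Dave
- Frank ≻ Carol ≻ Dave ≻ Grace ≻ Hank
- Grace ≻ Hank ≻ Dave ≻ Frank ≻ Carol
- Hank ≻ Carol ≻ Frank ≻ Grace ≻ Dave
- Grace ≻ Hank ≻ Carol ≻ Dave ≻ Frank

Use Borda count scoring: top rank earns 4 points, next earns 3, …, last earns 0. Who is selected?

Borda scores:
  Frank: 4 + 1 + 4 + 4 + 1 + 2 + 0 = 16
  Grace: 1 + 4 + 2 + 1 + 4 + 1 + 4 = 17
  Hank: 2 + 3 + 3 + 0 + 3 + 4 + 3 = 18
  Carol: 0 + 2 + 1 + 3 + 0 + 3 + 2 = 11
  Dave: 3 + 0 + 0 + 2 + 2 + 0 + 1 = 8
Hank has the highest total.

Hank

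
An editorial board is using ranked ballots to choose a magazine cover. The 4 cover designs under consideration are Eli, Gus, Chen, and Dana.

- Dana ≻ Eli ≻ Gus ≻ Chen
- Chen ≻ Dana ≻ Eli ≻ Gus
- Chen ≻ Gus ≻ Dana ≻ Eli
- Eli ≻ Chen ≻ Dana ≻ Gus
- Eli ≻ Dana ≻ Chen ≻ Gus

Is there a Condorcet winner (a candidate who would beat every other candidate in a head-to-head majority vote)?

Head-to-head results (5 voters total):
Eli vs Gus: Eli wins 4–1.
Eli vs Chen: Eli wins 3–2.
Eli vs Dana: Dana wins 3–2.
Gus vs Chen: Chen wins 4–1.
Gus vs Dana: Dana wins 4–1.
Chen vs Dana: Chen wins 3–2.
No candidate beats all others: Eli beats Chen beats Dana beats Eli, a majority cycle.

No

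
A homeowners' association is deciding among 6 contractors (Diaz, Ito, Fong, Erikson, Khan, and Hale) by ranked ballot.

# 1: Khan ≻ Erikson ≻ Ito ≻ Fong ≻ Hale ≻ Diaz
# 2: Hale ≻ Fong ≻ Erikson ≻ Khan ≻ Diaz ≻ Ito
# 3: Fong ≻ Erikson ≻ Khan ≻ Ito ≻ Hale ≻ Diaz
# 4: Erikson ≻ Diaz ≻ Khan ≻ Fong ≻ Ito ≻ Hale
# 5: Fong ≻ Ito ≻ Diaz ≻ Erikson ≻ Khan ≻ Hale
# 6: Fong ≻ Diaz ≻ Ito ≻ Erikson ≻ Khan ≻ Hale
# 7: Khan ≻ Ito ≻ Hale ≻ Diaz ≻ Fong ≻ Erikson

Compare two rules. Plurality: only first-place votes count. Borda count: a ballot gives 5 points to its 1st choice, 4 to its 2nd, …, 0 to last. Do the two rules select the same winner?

Plurality first-place counts: Diaz 0, Ito 0, Fong 3, Erikson 1, Khan 2, Hale 1 → Fong.
Borda totals: Diaz 14, Ito 17, Fong 24, Erikson 20, Khan 20, Hale 10 → Fong.
The two rules agree on Fong.

Yes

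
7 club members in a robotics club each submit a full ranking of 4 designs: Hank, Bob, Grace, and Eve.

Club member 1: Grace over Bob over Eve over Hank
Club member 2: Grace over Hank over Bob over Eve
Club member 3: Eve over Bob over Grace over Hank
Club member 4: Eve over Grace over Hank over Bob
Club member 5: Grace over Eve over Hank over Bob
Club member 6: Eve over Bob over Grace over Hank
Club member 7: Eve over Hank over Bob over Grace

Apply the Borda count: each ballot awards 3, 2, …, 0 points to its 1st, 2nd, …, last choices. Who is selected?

Borda scores:
  Hank: 0 + 2 + 0 + 1 + 1 + 0 + 2 = 6
  Bob: 2 + 1 + 2 + 0 + 0 + 2 + 1 = 8
  Grace: 3 + 3 + 1 + 2 + 3 + 1 + 0 = 13
  Eve: 1 + 0 + 3 + 3 + 2 + 3 + 3 = 15
Eve has the highest total.

Eve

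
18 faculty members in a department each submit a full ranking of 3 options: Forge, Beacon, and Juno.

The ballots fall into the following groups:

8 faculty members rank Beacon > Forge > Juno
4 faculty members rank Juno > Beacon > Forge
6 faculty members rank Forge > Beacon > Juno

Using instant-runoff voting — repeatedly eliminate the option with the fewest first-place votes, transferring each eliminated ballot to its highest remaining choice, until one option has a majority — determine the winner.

Beacon

Round 1: Beacon 8, Forge 6, Juno 4. Juno has the fewest and is eliminated.
Round 2: Beacon 12, Forge 6. Beacon has a majority.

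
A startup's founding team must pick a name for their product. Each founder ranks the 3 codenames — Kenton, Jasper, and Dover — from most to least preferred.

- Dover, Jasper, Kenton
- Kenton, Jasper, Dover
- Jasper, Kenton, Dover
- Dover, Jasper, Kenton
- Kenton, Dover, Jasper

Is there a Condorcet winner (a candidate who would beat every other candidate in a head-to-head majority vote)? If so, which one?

Head-to-head results (5 voters total):
Kenton vs Jasper: Jasper wins 3–2.
Kenton vs Dover: Kenton wins 3–2.
Jasper vs Dover: Dover wins 3–2.
No candidate beats all others: Kenton beats Dover beats Jasper beats Kenton, a majority cycle.

There is no Condorcet winner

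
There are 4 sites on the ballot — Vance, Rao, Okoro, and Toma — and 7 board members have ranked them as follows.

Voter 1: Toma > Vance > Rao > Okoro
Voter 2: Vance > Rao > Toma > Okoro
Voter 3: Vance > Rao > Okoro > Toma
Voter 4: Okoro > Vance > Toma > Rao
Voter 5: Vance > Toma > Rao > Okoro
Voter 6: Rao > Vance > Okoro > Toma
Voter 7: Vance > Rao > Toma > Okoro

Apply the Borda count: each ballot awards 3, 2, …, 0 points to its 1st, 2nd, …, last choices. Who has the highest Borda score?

Vance

Borda scores:
  Vance: 2 + 3 + 3 + 2 + 3 + 2 + 3 = 18
  Rao: 1 + 2 + 2 + 0 + 1 + 3 + 2 = 11
  Okoro: 0 + 0 + 1 + 3 + 0 + 1 + 0 = 5
  Toma: 3 + 1 + 0 + 1 + 2 + 0 + 1 = 8
Vance has the highest total.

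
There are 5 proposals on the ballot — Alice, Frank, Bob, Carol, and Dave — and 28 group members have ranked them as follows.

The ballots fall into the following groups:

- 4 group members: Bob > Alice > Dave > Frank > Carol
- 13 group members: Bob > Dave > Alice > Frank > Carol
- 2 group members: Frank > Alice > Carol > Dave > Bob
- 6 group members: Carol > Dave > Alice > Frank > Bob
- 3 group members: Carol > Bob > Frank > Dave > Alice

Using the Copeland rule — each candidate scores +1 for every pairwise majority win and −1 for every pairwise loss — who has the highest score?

Pairwise results:
  Alice vs Frank: Alice wins 23–5.
  Alice vs Bob: Bob wins 20–8.
  Alice vs Carol: Alice wins 19–9.
  Alice vs Dave: Dave wins 22–6.
  Frank vs Bob: Bob wins 20–8.
  Frank vs Carol: Frank wins 19–9.
  Frank vs Dave: Dave wins 23–5.
  Bob vs Carol: Bob wins 17–11.
  Bob vs Dave: Bob wins 20–8.
  Carol vs Dave: Dave wins 17–11.
Copeland scores (wins − losses):
  Alice: 2 − 2 = 0
  Frank: 1 − 3 = -2
  Bob: 4 − 0 = 4
  Carol: 0 − 4 = -4
  Dave: 3 − 1 = 2
Bob has the best Copeland score.

Bob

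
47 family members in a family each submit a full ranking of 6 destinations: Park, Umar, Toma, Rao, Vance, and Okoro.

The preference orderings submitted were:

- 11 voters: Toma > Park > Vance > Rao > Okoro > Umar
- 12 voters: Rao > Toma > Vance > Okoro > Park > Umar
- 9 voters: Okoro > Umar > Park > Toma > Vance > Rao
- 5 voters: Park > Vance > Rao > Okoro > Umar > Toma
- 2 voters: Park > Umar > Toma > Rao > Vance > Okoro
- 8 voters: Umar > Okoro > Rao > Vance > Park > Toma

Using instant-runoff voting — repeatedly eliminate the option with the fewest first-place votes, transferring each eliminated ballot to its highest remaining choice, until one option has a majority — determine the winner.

Rao

Round 1: Rao 12, Toma 11, Okoro 9, Umar 8, Park 7, Vance 0. Vance has the fewest and is eliminated.
Round 2: Rao 12, Toma 11, Okoro 9, Umar 8, Park 7. Park has the fewest and is eliminated.
Round 3: Rao 17, Toma 11, Umar 10, Okoro 9. Okoro has the fewest and is eliminated.
Round 4: Umar 19, Rao 17, Toma 11. Toma has the fewest and is eliminated.
Round 5: Rao 28, Umar 19. Rao has a majority.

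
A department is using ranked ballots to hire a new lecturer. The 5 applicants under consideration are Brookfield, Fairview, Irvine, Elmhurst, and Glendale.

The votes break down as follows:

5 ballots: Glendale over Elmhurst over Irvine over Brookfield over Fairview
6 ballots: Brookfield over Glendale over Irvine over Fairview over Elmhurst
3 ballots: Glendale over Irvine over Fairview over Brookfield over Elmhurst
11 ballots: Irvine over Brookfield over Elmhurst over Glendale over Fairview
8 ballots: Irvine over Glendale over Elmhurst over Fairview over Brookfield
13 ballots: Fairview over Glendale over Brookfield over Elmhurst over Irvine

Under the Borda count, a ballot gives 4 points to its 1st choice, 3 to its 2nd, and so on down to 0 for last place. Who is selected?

Borda scores:
  Brookfield: 5·1 + 6·4 + 3·1 + 11·3 + 8·0 + 13·2 = 91
  Fairview: 5·0 + 6·1 + 3·2 + 11·0 + 8·1 + 13·4 = 72
  Irvine: 5·2 + 6·2 + 3·3 + 11·4 + 8·4 + 13·0 = 107
  Elmhurst: 5·3 + 6·0 + 3·0 + 11·2 + 8·2 + 13·1 = 66
  Glendale: 5·4 + 6·3 + 3·4 + 11·1 + 8·3 + 13·3 = 124
Glendale has the highest total.

Glendale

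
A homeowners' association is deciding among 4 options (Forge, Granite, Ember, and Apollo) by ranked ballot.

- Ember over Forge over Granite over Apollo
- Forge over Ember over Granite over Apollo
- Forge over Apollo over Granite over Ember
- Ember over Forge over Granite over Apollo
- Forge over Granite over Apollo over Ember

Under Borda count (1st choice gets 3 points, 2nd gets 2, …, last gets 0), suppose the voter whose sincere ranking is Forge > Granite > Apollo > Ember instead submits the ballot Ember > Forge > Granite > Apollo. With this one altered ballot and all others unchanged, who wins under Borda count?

Forge

Borda totals with the altered ballot: Forge 12, Granite 5, Ember 11, Apollo 2.
The winner is unchanged: still Forge.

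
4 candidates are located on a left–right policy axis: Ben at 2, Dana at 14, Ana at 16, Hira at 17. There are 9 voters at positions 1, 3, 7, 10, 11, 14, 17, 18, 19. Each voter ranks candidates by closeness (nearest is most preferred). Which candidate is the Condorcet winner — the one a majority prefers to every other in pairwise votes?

Dana

With single-peaked preferences on a line, the Condorcet winner is the candidate closest to the median voter.
The median voter (position 11) is closest to Dana at 14.
Check: Dana vs Hira — voters closer to Dana: 6 of 9.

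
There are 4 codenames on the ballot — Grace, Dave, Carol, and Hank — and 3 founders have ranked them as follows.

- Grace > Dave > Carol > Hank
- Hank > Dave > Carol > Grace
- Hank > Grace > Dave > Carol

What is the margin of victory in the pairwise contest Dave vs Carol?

3

Ballots ranking Dave above Carol: 3.
Ballots ranking Carol above Dave: 0.
Dave wins 3–0, a margin of 3.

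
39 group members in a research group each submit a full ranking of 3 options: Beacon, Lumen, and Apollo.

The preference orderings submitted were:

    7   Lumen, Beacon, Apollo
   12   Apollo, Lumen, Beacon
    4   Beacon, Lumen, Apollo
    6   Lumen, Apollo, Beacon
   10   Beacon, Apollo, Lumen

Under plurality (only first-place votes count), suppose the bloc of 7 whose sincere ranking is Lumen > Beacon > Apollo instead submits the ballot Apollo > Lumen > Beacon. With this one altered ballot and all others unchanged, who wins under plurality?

Apollo

First-place totals with the altered ballot: Beacon 14, Lumen 6, Apollo 19.
The switch changes the winner from Beacon to Apollo.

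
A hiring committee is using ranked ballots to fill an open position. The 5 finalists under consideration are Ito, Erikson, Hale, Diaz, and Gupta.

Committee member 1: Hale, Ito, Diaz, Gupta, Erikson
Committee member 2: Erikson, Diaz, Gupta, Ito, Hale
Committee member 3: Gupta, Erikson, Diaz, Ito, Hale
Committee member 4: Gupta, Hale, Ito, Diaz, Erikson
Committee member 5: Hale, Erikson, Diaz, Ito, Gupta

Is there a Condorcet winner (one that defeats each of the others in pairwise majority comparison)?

No

Head-to-head results (5 voters total):
Ito vs Erikson: Erikson wins 3–2.
Ito vs Hale: Hale wins 3–2.
Ito vs Diaz: Diaz wins 3–2.
Ito vs Gupta: Gupta wins 3–2.
Erikson vs Hale: Hale wins 3–2.
Erikson vs Diaz: Erikson wins 3–2.
Erikson vs Gupta: Gupta wins 3–2.
Hale vs Diaz: Hale wins 3–2.
Hale vs Gupta: Gupta wins 3–2.
Diaz vs Gupta: Diaz wins 3–2.
No candidate beats all others: Erikson beats Diaz beats Gupta beats Erikson, a majority cycle.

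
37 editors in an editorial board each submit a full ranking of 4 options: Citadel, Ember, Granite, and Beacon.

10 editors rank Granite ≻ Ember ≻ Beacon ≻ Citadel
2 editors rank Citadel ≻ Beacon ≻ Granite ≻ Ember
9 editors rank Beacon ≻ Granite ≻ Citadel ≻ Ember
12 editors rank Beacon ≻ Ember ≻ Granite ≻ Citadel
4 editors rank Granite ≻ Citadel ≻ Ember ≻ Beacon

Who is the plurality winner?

Beacon

First-place vote totals:
  Citadel: 2
  Ember: 0
  Granite: 14
  Beacon: 21
Beacon has the most first-place votes.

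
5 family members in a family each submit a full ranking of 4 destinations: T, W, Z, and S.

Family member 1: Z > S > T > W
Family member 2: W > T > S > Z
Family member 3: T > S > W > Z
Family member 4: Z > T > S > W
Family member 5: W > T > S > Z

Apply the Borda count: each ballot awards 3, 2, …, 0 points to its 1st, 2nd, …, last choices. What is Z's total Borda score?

6

Borda scores:
  T: 1 + 2 + 3 + 2 + 2 = 10
  W: 0 + 3 + 1 + 0 + 3 = 7
  Z: 3 + 0 + 0 + 3 + 0 = 6
  S: 2 + 1 + 2 + 1 + 1 = 7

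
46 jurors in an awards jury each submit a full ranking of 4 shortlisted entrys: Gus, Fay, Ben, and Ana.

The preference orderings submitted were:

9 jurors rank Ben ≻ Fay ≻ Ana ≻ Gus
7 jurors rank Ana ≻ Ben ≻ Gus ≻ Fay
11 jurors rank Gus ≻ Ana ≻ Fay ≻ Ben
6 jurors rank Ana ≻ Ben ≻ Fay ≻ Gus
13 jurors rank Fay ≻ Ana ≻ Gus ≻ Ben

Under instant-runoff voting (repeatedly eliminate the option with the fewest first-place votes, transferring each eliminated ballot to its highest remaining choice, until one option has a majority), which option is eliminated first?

Ben

Round 1: Fay 13, Ana 13, Gus 11, Ben 9. Ben has the fewest and is eliminated.
Round 2: Fay 22, Ana 13, Gus 11. Gus has the fewest and is eliminated.
Round 3: Ana 24, Fay 22. Ana has a majority.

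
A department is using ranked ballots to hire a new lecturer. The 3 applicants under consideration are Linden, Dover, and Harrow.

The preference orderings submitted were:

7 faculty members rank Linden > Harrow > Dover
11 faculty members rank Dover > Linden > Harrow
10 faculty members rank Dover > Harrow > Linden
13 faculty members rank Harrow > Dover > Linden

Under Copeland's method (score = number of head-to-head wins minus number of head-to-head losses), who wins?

Dover

Pairwise results:
  Linden vs Dover: Dover wins 34–7.
  Linden vs Harrow: Harrow wins 23–18.
  Dover vs Harrow: Dover wins 21–20.
Copeland scores (wins − losses):
  Linden: 0 − 2 = -2
  Dover: 2 − 0 = 2
  Harrow: 1 − 1 = 0
Dover has the best Copeland score.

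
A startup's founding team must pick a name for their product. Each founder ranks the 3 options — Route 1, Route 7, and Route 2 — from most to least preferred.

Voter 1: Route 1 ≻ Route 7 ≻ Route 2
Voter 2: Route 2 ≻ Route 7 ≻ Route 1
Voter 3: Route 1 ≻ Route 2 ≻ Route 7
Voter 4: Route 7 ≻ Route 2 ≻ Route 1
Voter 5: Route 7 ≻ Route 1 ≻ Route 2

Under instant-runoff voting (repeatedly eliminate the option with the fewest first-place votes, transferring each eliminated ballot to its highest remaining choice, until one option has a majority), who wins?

Round 1: Route 1 2, Route 7 2, Route 2 1. Route 2 has the fewest and is eliminated.
Round 2: Route 7 3, Route 1 2. Route 7 has a majority.

Route 7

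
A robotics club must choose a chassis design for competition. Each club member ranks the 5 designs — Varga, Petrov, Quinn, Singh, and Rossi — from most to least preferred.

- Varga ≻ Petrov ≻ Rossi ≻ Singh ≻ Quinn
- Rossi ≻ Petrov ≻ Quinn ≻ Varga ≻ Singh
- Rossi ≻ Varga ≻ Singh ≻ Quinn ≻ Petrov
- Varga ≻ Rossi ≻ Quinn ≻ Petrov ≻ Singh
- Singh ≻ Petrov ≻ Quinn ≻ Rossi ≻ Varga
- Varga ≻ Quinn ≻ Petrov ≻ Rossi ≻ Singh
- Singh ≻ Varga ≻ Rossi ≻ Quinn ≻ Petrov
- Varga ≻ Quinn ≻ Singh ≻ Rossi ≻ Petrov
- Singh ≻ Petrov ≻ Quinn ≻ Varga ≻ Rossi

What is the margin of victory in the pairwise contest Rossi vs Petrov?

1

Ballots ranking Rossi above Petrov: 5.
Ballots ranking Petrov above Rossi: 4.
Rossi wins 5–4, a margin of 1.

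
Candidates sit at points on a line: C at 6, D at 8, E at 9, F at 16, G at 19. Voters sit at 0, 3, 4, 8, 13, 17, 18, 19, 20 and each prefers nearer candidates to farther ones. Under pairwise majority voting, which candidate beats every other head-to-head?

With single-peaked preferences on a line, the Condorcet winner is the candidate closest to the median voter.
The median voter (position 13) is closest to F at 16.
Check: F vs C — voters closer to F: 5 of 9.

F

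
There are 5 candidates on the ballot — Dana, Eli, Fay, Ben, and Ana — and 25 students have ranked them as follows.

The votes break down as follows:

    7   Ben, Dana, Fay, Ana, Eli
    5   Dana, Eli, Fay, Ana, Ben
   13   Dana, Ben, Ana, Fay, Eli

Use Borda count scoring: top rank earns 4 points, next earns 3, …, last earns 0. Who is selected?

Dana

Borda scores:
  Dana: 7·3 + 5·4 + 13·4 = 93
  Eli: 7·0 + 5·3 + 13·0 = 15
  Fay: 7·2 + 5·2 + 13·1 = 37
  Ben: 7·4 + 5·0 + 13·3 = 67
  Ana: 7·1 + 5·1 + 13·2 = 38
Dana has the highest total.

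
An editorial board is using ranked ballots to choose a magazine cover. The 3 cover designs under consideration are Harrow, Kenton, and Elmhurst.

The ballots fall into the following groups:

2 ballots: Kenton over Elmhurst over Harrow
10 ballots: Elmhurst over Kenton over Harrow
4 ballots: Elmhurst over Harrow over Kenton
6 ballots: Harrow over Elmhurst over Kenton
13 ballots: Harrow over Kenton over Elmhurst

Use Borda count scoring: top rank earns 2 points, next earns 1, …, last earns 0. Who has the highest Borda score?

Borda scores:
  Harrow: 2·0 + 10·0 + 4·1 + 6·2 + 13·2 = 42
  Kenton: 2·2 + 10·1 + 4·0 + 6·0 + 13·1 = 27
  Elmhurst: 2·1 + 10·2 + 4·2 + 6·1 + 13·0 = 36
Harrow has the highest total.

Harrow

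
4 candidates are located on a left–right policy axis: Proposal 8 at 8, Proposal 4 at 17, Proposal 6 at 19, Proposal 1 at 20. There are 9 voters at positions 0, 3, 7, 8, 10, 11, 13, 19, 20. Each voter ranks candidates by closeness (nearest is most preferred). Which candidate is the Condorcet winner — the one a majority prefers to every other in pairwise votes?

With single-peaked preferences on a line, the Condorcet winner is the candidate closest to the median voter.
The median voter (position 10) is closest to Proposal 8 at 8.
Check: Proposal 8 vs Proposal 6 — voters closer to Proposal 8: 7 of 9.

Proposal 8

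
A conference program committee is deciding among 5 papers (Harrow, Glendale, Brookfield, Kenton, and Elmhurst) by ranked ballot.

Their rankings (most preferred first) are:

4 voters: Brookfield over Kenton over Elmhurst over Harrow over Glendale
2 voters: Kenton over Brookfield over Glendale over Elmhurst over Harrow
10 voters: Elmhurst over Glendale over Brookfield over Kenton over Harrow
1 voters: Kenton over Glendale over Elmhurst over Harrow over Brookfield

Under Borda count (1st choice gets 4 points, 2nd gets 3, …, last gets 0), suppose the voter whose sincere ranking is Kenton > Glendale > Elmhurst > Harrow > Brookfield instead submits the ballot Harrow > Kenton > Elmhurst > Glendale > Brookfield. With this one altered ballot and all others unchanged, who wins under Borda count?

Borda totals with the altered ballot: Harrow 8, Glendale 35, Brookfield 42, Kenton 33, Elmhurst 52.
The winner is unchanged: still Elmhurst.

Elmhurst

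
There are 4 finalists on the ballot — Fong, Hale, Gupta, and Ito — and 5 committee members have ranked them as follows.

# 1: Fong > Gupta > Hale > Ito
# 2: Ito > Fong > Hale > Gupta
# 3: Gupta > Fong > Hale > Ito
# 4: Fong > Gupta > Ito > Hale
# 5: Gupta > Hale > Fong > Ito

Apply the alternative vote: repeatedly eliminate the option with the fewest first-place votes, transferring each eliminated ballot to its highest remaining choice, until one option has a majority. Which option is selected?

Fong

Round 1: Fong 2, Gupta 2, Ito 1, Hale 0. Hale has the fewest and is eliminated.
Round 2: Fong 2, Gupta 2, Ito 1. Ito has the fewest and is eliminated.
Round 3: Fong 3, Gupta 2. Fong has a majority.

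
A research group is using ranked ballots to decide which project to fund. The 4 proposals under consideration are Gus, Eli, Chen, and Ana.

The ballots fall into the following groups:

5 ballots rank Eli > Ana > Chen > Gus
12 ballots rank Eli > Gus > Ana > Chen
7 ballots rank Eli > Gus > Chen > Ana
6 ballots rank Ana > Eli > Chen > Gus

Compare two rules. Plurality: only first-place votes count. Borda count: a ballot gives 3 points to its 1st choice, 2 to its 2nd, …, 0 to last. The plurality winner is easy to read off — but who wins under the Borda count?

Eli

Plurality first-place counts: Gus 0, Eli 24, Chen 0, Ana 6 → Eli.
Borda totals: Gus 38, Eli 84, Chen 18, Ana 40 → Eli.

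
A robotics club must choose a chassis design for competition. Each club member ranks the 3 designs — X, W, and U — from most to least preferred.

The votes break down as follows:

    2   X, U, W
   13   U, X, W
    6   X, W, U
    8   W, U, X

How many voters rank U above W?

Ballots ranking U above W: 2+13 = 15.
Ballots ranking W above U: 6+8 = 14.
So 15 of 29 voters prefer U to W.

15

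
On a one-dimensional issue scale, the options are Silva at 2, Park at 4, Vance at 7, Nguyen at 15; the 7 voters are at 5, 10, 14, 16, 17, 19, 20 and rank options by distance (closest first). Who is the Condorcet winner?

Nguyen

With single-peaked preferences on a line, the Condorcet winner is the candidate closest to the median voter.
The median voter (position 16) is closest to Nguyen at 15.
Check: Nguyen vs Park — voters closer to Nguyen: 6 of 7.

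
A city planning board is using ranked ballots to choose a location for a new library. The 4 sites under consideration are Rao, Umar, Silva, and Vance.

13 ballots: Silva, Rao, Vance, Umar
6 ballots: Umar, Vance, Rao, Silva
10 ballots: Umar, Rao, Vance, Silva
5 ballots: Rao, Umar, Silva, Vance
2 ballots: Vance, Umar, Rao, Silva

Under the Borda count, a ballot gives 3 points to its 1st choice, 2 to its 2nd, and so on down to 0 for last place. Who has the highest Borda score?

Borda scores:
  Rao: 13·2 + 6·1 + 10·2 + 5·3 + 2·1 = 69
  Umar: 13·0 + 6·3 + 10·3 + 5·2 + 2·2 = 62
  Silva: 13·3 + 6·0 + 10·0 + 5·1 + 2·0 = 44
  Vance: 13·1 + 6·2 + 10·1 + 5·0 + 2·3 = 41
Rao has the highest total.

Rao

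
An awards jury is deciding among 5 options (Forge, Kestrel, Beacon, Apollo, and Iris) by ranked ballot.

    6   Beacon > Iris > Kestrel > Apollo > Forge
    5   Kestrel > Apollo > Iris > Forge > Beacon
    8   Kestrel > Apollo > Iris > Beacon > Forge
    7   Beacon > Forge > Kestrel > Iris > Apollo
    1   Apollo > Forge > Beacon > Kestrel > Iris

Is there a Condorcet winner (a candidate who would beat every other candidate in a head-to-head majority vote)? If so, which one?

Head-to-head results (27 voters total):
Forge vs Kestrel: Kestrel wins 19–8.
Forge vs Beacon: Beacon wins 21–6.
Forge vs Apollo: Apollo wins 20–7.
Forge vs Iris: Iris wins 19–8.
Kestrel vs Beacon: Beacon wins 14–13.
Kestrel vs Apollo: Kestrel wins 26–1.
Kestrel vs Iris: Kestrel wins 21–6.
Beacon vs Apollo: Apollo wins 14–13.
Beacon vs Iris: Beacon wins 14–13.
Apollo vs Iris: Apollo wins 14–13.
No candidate beats all others: Kestrel beats Apollo beats Beacon beats Kestrel, a majority cycle.

No Condorcet winner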